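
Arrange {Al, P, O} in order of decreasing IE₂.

O, P, Al

After 1 electron has been removed, what remains? Al⁺ still has 2 valence electrons; P⁺ still has 4 valence electrons; O⁺ still has 5 valence electrons.
All are still removing valence electrons, so compare the +1 ions as you would atoms: IE_2 generally rises across a period (higher Z_eff) and falls down a group (larger shell), subject to the usual subshell exceptions.
Valence configurations: Al⁺ [Ne]3s², P⁺ [Ne]3s²3p², O⁺ [He]2s²2p³.
Tabulated IE_2 (kJ/mol): Al 1817, P 1907, O 3388.
Overall IE_2 order: Al < P < O.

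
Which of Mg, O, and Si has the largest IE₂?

O

Consider each +1 ion: Mg⁺ still has 1 valence electron; O⁺ still has 5 valence electrons; Si⁺ still has 3 valence electrons.
All are still removing valence electrons, so compare the +1 ions as you would atoms: IE_2 generally rises across a period (higher Z_eff) and falls down a group (larger shell), subject to the usual subshell exceptions.
Valence configurations: Mg⁺ [Ne]3s¹, O⁺ [He]2s²2p³, Si⁺ [Ne]3s²3p¹.
Tabulated IE_2 (kJ/mol): Mg 1451, O 3388, Si 1577.
So the second ionization energies run Mg < Si < O.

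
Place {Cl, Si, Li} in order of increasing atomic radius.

Cl, Si, Li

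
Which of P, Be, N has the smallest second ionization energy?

Be

After 1 electron has been removed, what remains? P⁺ still has 4 valence electrons; Be⁺ still has 1 valence electron; N⁺ still has 4 valence electrons.
All are still removing valence electrons, so compare the +1 ions as you would atoms: IE_2 generally rises across a period (higher Z_eff) and falls down a group (larger shell), subject to the usual subshell exceptions.
Valence configurations: P⁺ [Ne]3s²3p², Be⁺ [He]2s¹, N⁺ [He]2s²2p².
The numbers (kJ/mol): P 1907, Be 1757, N 2856.
Hence IE_2: Be < P < N.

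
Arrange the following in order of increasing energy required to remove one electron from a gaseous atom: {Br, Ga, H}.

H is in period 1, group 1; Ga is in period 4, group 13; Br is in period 4, group 17.
First ionization energy rises across a period (greater Z_eff holds electrons more tightly) and falls down a group (valence electrons are farther from the nucleus).
These span different periods and groups, so the two trends combine.
Br > Ga: Br lies to the right of Ga in period 4, so the across-period effect alone puts Br higher.
H > Br: the two effects oppose for this pair; the down-group effect wins (1312 vs 1140 kJ/mol).
Approximate values (kJ/mol): H 1312, Ga 579, Br 1140.
So from lowest to highest: Ga < Br < H.

Ga < Br < H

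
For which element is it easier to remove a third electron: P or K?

P

After 2 electrons have been removed, what remains? P²⁺ still has 3 valence electrons; K²⁺ is already 1 electron into the core.
Core electrons are held far more tightly than valence electrons, so K tops the IE_3 order.
Approximate IE_3 values (kJ/mol): P 2914, K 4420.
So the third ionization energies run P < K.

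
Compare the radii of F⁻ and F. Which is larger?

F⁻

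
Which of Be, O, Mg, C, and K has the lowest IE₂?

Mg

The second ionization energy removes an electron from the +1 ion. For each element: Be⁺ still has 1 valence electron; O⁺ still has 5 valence electrons; Mg⁺ still has 1 valence electron; C⁺ still has 3 valence electrons; K⁺ is the bare [Ar] core.
Usually core removal costs more than valence removal, but here the competition is close: a tightly held n=2 valence electron can cost more to remove than an n=3 core electron, so the actual values have to decide it.
Valence configurations: Be⁺ [He]2s¹, O⁺ [He]2s²2p³, Mg⁺ [Ne]3s¹, C⁺ [He]2s²2p¹.
Tabulated IE_2 (kJ/mol): Be 1757, O 3388, Mg 1451, C 2353, K 3052.
Putting it together, IE_2: Mg < Be < C < K < O.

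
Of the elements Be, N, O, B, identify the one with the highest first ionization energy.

N

Be is in period 2, group 2; B is in period 2, group 13; N is in period 2, group 15; O is in period 2, group 16.
IE₁ increases left→right with effective nuclear charge and decreases top→bottom as the valence shell moves farther out.
All lie in period 2; the across-period trend (first ionization energy increases left to right) applies, with the exception below.
Note the exception: Be has a higher first ionization energy than B, contrary to the simple trend — removing B's lone 2p electron is easier than breaking Be's filled 2s².
Note the exception: N has a higher first ionization energy than O, contrary to the simple trend — pairing an electron in O's 2p⁴ costs repulsion energy, so O ionizes more easily than half-filled N (2p³).
Approximate values (kJ/mol): Be 900, B 801, N 1402, O 1314.
The highest first ionization energy among these belongs to N.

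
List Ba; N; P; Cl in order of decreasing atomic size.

Ba > P > Cl > N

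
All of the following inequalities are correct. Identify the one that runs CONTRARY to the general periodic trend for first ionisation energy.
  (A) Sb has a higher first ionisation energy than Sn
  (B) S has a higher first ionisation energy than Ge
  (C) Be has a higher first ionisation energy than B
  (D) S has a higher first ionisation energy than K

(C)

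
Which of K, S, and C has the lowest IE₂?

S

IE_2 is the cost of taking one more electron from the +1 cation: K⁺ is the bare [Ar] core; S⁺ still has 5 valence electrons; C⁺ still has 3 valence electrons.
Core electrons are held far more tightly than valence electrons, so K tops the IE_2 order.
Valence configurations: S⁺ [Ne]3s²3p³, C⁺ [He]2s²2p¹.
Tabulated IE_2 (kJ/mol): K 3052, S 2252, C 2353.
Hence IE_2: S < C < K.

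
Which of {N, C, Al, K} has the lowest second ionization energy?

Al

The second ionization energy removes an electron from the +1 ion. For each element: N⁺ still has 4 valence electrons; C⁺ still has 3 valence electrons; Al⁺ still has 2 valence electrons; K⁺ is the bare [Ar] core.
Pulling an electron out of a noble-gas core costs far more than removing a remaining valence electron, so K sits at the high end of IE_2.
Valence configurations: N⁺ [He]2s²2p², C⁺ [He]2s²2p¹, Al⁺ [Ne]3s².
Approximate IE_2 values (kJ/mol): N 2856, C 2353, Al 1817, K 3052.
Hence IE_2: Al < C < N < K.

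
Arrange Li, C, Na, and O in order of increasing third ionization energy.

C, O, Na, Li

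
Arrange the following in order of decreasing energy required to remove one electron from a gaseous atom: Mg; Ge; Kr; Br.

Kr > Br > Ge > Mg

Mg is in period 3, group 2; Ge is in period 4, group 14; Br is in period 4, group 17; Kr is in period 4, group 18.
Across a period the outer electron is held more tightly (higher IE₁); down a group it sits in a higher shell, more shielded, and comes off more easily.
Here both period and group differ, so the two effects have to be weighed against each other.
Ge > Mg: the two effects oppose for this pair; the across-period effect wins (762 vs 738 kJ/mol).
Br > Ge: Br lies to the right of Ge in period 4, so the across-period effect alone puts Br higher.
Kr > Br: Kr lies to the right of Br in period 4, so the across-period effect alone puts Kr higher.
Approximate values (kJ/mol): Mg 738, Ge 762, Br 1140, Kr 1351.
So from highest to lowest: Kr > Br > Ge > Mg.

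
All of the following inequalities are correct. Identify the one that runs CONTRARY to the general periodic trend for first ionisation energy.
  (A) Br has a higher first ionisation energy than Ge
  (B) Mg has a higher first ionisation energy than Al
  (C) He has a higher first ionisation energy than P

(B)

The general trend: first ionisation energy increases across a period and decreases down a group.
(A) Br (period 4, group 17) vs Ge (period 4, group 14): the stated order agrees with the simple trend.
(B) Mg (period 3, group 2) vs Al (period 3, group 13): the stated order contradicts the simple trend.
(C) He (period 1, group 18) vs P (period 3, group 15): the stated order agrees with the simple trend.
The exception is (B): Al's single 3p electron is easier to remove than one from Mg's filled 3s².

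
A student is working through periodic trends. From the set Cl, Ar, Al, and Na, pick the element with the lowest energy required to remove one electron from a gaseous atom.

Na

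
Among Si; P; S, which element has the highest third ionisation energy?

The third ionization energy removes an electron from the +2 ion. For each element: Si²⁺ still has 2 valence electrons; P²⁺ still has 3 valence electrons; S²⁺ still has 4 valence electrons.
All are still removing valence electrons, so compare the +2 ions as you would atoms: IE_3 generally rises across a period (higher Z_eff) and falls down a group (larger shell), subject to the usual subshell exceptions.
Valence configurations: Si²⁺ [Ne]3s², P²⁺ [Ne]3s²3p¹, S²⁺ [Ne]3s²3p².
P²⁺ loses a lone 3p electron whereas Si²⁺ must break into a filled 3s² pair, so IE_3(Si) > IE_3(P) even though P has the higher nuclear charge.
Tabulated IE_3 (kJ/mol): Si 3232, P 2914, S 3357.
Hence IE_3: P < Si < S.

S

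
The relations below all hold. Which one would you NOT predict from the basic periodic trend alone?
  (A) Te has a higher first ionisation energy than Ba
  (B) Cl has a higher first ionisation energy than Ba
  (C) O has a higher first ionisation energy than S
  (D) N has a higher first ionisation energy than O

(D)

The general trend: first ionisation energy increases across a period and decreases down a group.
(A) Te (period 5, group 16) vs Ba (period 6, group 2): the stated order agrees with the simple trend.
(B) Cl (period 3, group 17) vs Ba (period 6, group 2): the stated order agrees with the simple trend.
(C) O (period 2, group 16) vs S (period 3, group 16): the stated order agrees with the simple trend.
(D) N (period 2, group 15) vs O (period 2, group 16): the stated order contradicts the simple trend.
The exception is (D): pairing an electron in O's 2p⁴ costs repulsion energy, so O ionizes more easily than half-filled N (2p³).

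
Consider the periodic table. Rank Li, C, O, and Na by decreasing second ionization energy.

Li, Na, O, C

After 1 electron has been removed, what remains? Li⁺ is the bare [He] core; C⁺ still has 3 valence electrons; O⁺ still has 5 valence electrons; Na⁺ is the bare [Ne] core.
Pulling an electron out of a noble-gas core costs far more than removing a remaining valence electron, so Na and Li sit at the high end of IE_2.
Valence configurations: C⁺ [He]2s²2p¹, O⁺ [He]2s²2p³.
Tabulated IE_2 (kJ/mol): Li 7298, C 2353, O 3388, Na 4562.
Putting it together, IE_2: C < O < Na < Li.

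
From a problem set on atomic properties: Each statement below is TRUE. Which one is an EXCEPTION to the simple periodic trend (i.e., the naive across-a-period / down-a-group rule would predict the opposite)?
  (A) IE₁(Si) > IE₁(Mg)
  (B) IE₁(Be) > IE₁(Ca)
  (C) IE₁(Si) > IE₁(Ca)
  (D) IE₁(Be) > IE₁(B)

The general trend: IE₁ increases across a period and decreases down a group.
(A) Si (period 3, group 14) vs Mg (period 3, group 2): the stated order agrees with the simple trend.
(B) Be (period 2, group 2) vs Ca (period 4, group 2): the stated order agrees with the simple trend.
(C) Si (period 3, group 14) vs Ca (period 4, group 2): the stated order agrees with the simple trend.
(D) Be (period 2, group 2) vs B (period 2, group 13): the stated order contradicts the simple trend.
The exception is (D): removing B's lone 2p electron is easier than breaking Be's filled 2s².

(D)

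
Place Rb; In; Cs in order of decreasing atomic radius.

Cs, Rb, In

Rb is in period 5, group 1; In is in period 5, group 13; Cs is in period 6, group 1.
Across a period the added protons contract the valence shell; down a group each new principal shell makes the atom larger.
Here both period and group differ, so the two effects have to be weighed against each other.
Rb > In: Rb lies to the left of In in period 5, so the across-period effect alone puts Rb larger.
Cs > Rb: Cs sits below Rb in group 1, so the down-group effect alone puts Cs larger.
For reference (pm): Rb 210, In 142, Cs 232.
So from largest to smallest: Cs > Rb > In.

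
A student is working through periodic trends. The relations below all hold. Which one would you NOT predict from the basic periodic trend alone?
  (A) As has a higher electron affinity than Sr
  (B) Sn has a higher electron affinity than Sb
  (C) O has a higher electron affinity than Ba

(B)

The general trend: electron affinity increases across a period and decreases down a group.
(A) As (period 4, group 15) vs Sr (period 5, group 2): the stated order agrees with the simple trend.
(B) Sn (period 5, group 14) vs Sb (period 5, group 15): the stated order contradicts the simple trend.
(C) O (period 2, group 16) vs Ba (period 6, group 2): the stated order agrees with the simple trend.
The exception is (B): adding an electron to Sb's half-filled 5p³ is unfavourable, so Sn has the more exothermic EA.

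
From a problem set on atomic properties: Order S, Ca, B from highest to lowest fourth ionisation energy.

After 3 electrons have been removed, what remains? S³⁺ still has 3 valence electrons; Ca³⁺ is already 1 electron into the core; B³⁺ is the bare [He] core.
Core electrons are held far more tightly than valence electrons, so Ca and B top the IE_4 order.
Tabulated IE_4 (kJ/mol): S 4556, Ca 6491, B 25026.
Hence IE_4: S < Ca < B.

B > Ca > S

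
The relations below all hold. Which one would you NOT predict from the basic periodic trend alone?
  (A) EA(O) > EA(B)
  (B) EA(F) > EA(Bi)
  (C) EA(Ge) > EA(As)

(C)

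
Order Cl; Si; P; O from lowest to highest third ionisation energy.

P < Si < Cl < O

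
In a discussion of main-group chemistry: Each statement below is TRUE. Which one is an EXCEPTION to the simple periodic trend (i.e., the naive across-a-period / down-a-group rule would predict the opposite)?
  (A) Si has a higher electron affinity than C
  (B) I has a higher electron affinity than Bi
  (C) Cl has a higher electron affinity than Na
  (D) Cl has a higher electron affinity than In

(A)

The general trend: electron affinity increases across a period and decreases down a group.
(A) Si (period 3, group 14) vs C (period 2, group 14): the stated order contradicts the simple trend.
(B) I (period 5, group 17) vs Bi (period 6, group 15): the stated order agrees with the simple trend.
(C) Cl (period 3, group 17) vs Na (period 3, group 1): the stated order agrees with the simple trend.
(D) Cl (period 3, group 17) vs In (period 5, group 13): the stated order agrees with the simple trend.
The exception is (A): Si's larger, more diffuse 3p orbitals accept an added electron slightly more readily than C's compact 2p.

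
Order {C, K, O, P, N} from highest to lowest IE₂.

O, K, N, C, P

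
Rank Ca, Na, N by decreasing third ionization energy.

After 2 electrons have been removed, what remains? Ca²⁺ is the bare [Ar] core; Na²⁺ is already 1 electron into the core; N²⁺ still has 3 valence electrons.
Breaking into a closed-shell core is much more expensive than removing a leftover valence electron — Ca and Na have the largest IE_3 here.
Approximate IE_3 values (kJ/mol): Ca 4912, Na 6910, N 4578.
So the third ionization energies run N < Ca < Na.

Na > Ca > N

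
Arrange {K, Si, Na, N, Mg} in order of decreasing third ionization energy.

Mg > Na > N > K > Si

The third ionization energy removes an electron from the +2 ion. For each element: K²⁺ is already 1 electron into the core; Si²⁺ still has 2 valence electrons; Na²⁺ is already 1 electron into the core; N²⁺ still has 3 valence electrons; Mg²⁺ is the bare [Ne] core.
Usually core removal costs more than valence removal, but here the competition is close: a tightly held n=2 valence electron can cost more to remove than an n=3 core electron, so the actual values have to decide it.
Valence configurations: Si²⁺ [Ne]3s², N²⁺ [He]2s²2p¹.
The numbers (kJ/mol): K 4420, Si 3232, Na 6910, N 4578, Mg 7733.
So the third ionization energies run Si < K < N < Na < Mg.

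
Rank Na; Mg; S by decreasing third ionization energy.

The third ionization energy removes an electron from the +2 ion. For each element: Na²⁺ is already 1 electron into the core; Mg²⁺ is the bare [Ne] core; S²⁺ still has 4 valence electrons.
Pulling an electron out of a noble-gas core costs far more than removing a remaining valence electron, so Na and Mg sit at the high end of IE_3.
Approximate IE_3 values (kJ/mol): Na 6910, Mg 7733, S 3357.
Overall IE_3 order: S < Na < Mg.

Mg > Na > S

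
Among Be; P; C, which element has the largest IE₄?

Be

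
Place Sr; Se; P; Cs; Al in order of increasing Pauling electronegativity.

Al is in period 3, group 13; P is in period 3, group 15; Se is in period 4, group 16; Sr is in period 5, group 2; Cs is in period 6, group 1.
EN rises left→right (higher Z_eff, smaller atoms) and falls top→bottom (larger, more shielded atoms).
Here both period and group differ, so the two effects have to be weighed against each other.
Sr > Cs: both effects reinforce here, so Sr is clearly the higher of the two.
Al > Sr: relative to Sr, both the across-period and down-group shifts push Al's electronegativity up.
P > Al: both are in period 3; the period trend gives P the larger value.
Se > P: period and group pull opposite ways; the across-period shift dominates (2.55 vs 2.19).
For reference (Pauling): Al 1.61, P 2.19, Se 2.55, Sr 0.95, Cs 0.79.
So from lowest to highest: Cs < Sr < Al < P < Se.

Cs < Sr < Al < P < Se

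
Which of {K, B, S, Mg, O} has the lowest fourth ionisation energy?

S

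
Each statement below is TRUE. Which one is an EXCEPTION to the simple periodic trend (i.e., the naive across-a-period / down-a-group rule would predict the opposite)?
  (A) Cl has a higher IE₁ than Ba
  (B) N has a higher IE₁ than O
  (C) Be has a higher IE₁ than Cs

The general trend: IE₁ increases across a period and decreases down a group.
(A) Cl (period 3, group 17) vs Ba (period 6, group 2): the stated order agrees with the simple trend.
(B) N (period 2, group 15) vs O (period 2, group 16): the stated order contradicts the simple trend.
(C) Be (period 2, group 2) vs Cs (period 6, group 1): the stated order agrees with the simple trend.
The exception is (B): pairing an electron in O's 2p⁴ costs repulsion energy, so O ionizes more easily than half-filled N (2p³).

(B)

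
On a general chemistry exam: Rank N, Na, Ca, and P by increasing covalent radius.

N, P, Na, Ca

N is in period 2, group 15; Na is in period 3, group 1; P is in period 3, group 15; Ca is in period 4, group 2.
Atomic radius shrinks across a period as nuclear charge pulls the same shell inward, and grows down a group as new shells are added.
Here both period and group differ, so the two effects have to be weighed against each other.
P > N: P sits below N in group 15, so the down-group effect alone puts P larger.
Na > P: Na lies to the left of P in period 3, so the across-period effect alone puts Na larger.
Ca > Na: period and group pull opposite ways; the down-group shift dominates (171 vs 155 pm).
Approximate values (pm): N 71, Na 155, P 111, Ca 171.
So from smallest to largest: N < P < Na < Ca.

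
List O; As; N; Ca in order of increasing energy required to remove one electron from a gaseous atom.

Ca < As < O < N

First ionization energy rises across a period (greater Z_eff holds electrons more tightly) and falls down a group (valence electrons are farther from the nucleus).
Neither a single period nor a single group — weigh both effects.
As > Ca: both are in period 4; the period trend gives As the larger value.
O > As: both effects reinforce here, so O is clearly the higher of the two.
N > O: this pair runs against the simple trend — see the exception note.
Note the exception: N has a higher first ionization energy than O, contrary to the simple trend — pairing an electron in O's 2p⁴ costs repulsion energy, so O ionizes more easily than half-filled N (2p³).
For reference (kJ/mol): N 1402, O 1314, Ca 590, As 947.
So from lowest to highest: Ca < As < O < N.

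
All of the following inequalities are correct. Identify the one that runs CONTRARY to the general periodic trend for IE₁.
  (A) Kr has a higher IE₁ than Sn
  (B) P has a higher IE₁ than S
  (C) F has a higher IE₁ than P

(B)

The general trend: IE₁ increases across a period and decreases down a group.
(A) Kr (period 4, group 18) vs Sn (period 5, group 14): the stated order agrees with the simple trend.
(B) P (period 3, group 15) vs S (period 3, group 16): the stated order contradicts the simple trend.
(C) F (period 2, group 17) vs P (period 3, group 15): the stated order agrees with the simple trend.
The exception is (B): S (3p⁴) ionizes more easily than half-filled P (3p³) because the paired 3p electron in S is pushed out by e⁻–e⁻ repulsion.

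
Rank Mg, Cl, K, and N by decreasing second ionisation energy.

K, N, Cl, Mg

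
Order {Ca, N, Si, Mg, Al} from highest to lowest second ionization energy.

N > Al > Si > Mg > Ca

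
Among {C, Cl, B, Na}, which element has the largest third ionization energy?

Consider each +2 ion: C²⁺ still has 2 valence electrons; Cl²⁺ still has 5 valence electrons; B²⁺ still has 1 valence electron; Na²⁺ is already 1 electron into the core.
Breaking into a closed-shell core is much more expensive than removing a leftover valence electron — Na has the largest IE_3 here.
Valence configurations: C²⁺ [He]2s², Cl²⁺ [Ne]3s²3p³, B²⁺ [He]2s¹.
Approximate IE_3 values (kJ/mol): C 4620, Cl 3822, B 3660, Na 6910.
Overall IE_3 order: B < Cl < C < Na.

Na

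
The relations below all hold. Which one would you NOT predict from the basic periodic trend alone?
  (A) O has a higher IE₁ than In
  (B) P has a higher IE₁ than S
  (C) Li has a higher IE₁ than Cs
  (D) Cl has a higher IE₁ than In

The general trend: IE₁ increases across a period and decreases down a group.
(A) O (period 2, group 16) vs In (period 5, group 13): the stated order agrees with the simple trend.
(B) P (period 3, group 15) vs S (period 3, group 16): the stated order contradicts the simple trend.
(C) Li (period 2, group 1) vs Cs (period 6, group 1): the stated order agrees with the simple trend.
(D) Cl (period 3, group 17) vs In (period 5, group 13): the stated order agrees with the simple trend.
The exception is (B): S (3p⁴) ionizes more easily than half-filled P (3p³) because the paired 3p electron in S is pushed out by e⁻–e⁻ repulsion.

(B)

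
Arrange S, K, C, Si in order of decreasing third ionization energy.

C > K > S > Si

The third ionization energy removes an electron from the +2 ion. For each element: S²⁺ still has 4 valence electrons; K²⁺ is already 1 electron into the core; C²⁺ still has 2 valence electrons; Si²⁺ still has 2 valence electrons.
Usually core removal costs more than valence removal, but here the competition is close: a tightly held n=2 valence electron can cost more to remove than an n=3 core electron, so the actual values have to decide it.
Valence configurations: S²⁺ [Ne]3s²3p², C²⁺ [He]2s², Si²⁺ [Ne]3s².
Tabulated IE_3 (kJ/mol): S 3357, K 4420, C 4620, Si 3232.
Overall IE_3 order: Si < S < K < C.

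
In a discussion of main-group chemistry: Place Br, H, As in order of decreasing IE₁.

First ionization energy rises across a period (greater Z_eff holds electrons more tightly) and falls down a group (valence electrons are farther from the nucleus).
Neither a single period nor a single group — weigh both effects.
Br > As: Br lies to the right of As in period 4, so the across-period effect alone puts Br higher.
H > Br: period and group pull opposite ways; the down-group shift dominates (1312 vs 1140 kJ/mol).
Approximate values (kJ/mol): H 1312, As 947, Br 1140.
So from highest to lowest: H > Br > As.

H, Br, As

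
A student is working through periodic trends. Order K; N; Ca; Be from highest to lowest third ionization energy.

Be > Ca > N > K

IE_3 is the cost of taking one more electron from the +2 cation: K²⁺ is already 1 electron into the core; N²⁺ still has 3 valence electrons; Ca²⁺ is the bare [Ar] core; Be²⁺ is the bare [He] core.
Usually core removal costs more than valence removal, but here the competition is close: a tightly held n=2 valence electron can cost more to remove than an n=3 core electron, so the actual values have to decide it.
Approximate IE_3 values (kJ/mol): K 4420, N 4578, Ca 4912, Be 14849.
Hence IE_3: K < N < Ca < Be.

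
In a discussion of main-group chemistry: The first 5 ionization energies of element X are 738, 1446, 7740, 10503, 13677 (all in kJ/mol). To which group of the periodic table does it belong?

Look for the largest jump between consecutive ionization energies: IE3/IE2 ≈ 5.4, far larger than any earlier ratio.
That jump marks the point where a core electron is being removed. So the atom has 2 valence electrons.
A main-group element with 2 valence electrons is in group 2.

Group 2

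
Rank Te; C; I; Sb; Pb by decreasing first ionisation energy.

C, I, Te, Sb, Pb

IE₁ increases left→right with effective nuclear charge and decreases top→bottom as the valence shell moves farther out.
Here both period and group differ, so the two effects have to be weighed against each other.
Sb > Pb: relative to Pb, both the across-period and down-group shifts push Sb's first ionization energy up.
Te > Sb: Te lies to the right of Sb in period 5, so the across-period effect alone puts Te higher.
I > Te: both are in period 5; the period trend gives I the larger value.
C > I: the two effects oppose for this pair; the down-group effect wins (1086 vs 1008 kJ/mol).
For reference (kJ/mol): C 1086, Sb 831, Te 869, I 1008, Pb 716.
So from highest to lowest: C > I > Te > Sb > Pb.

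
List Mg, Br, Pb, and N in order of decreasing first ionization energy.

N, Br, Mg, Pb

N is in period 2, group 15; Mg is in period 3, group 2; Br is in period 4, group 17; Pb is in period 6, group 14.
Across a period the outer electron is held more tightly (higher IE₁); down a group it sits in a higher shell, more shielded, and comes off more easily.
Neither a single period nor a single group — weigh both effects.
Mg > Pb: period and group pull opposite ways; the down-group shift dominates (738 vs 716 kJ/mol).
Br > Mg: the two effects oppose for this pair; the across-period effect wins (1140 vs 738 kJ/mol).
N > Br: the two effects oppose for this pair; the down-group effect wins (1402 vs 1140 kJ/mol).
Tabulated first ionization energy (kJ/mol): N 1402, Mg 738, Br 1140, Pb 716.
So from highest to lowest: N > Br > Mg > Pb.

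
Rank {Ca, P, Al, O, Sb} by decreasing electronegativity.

O > P > Sb > Al > Ca

EN rises left→right (higher Z_eff, smaller atoms) and falls top→bottom (larger, more shielded atoms).
These span different periods and groups, so the two trends combine.
Al > Ca: relative to Ca, both the across-period and down-group shifts push Al's electronegativity up.
Sb > Al: the two effects oppose for this pair; the across-period effect wins (2.05 vs 1.61).
P > Sb: P sits above Sb in group 15, so the down-group effect alone puts P higher.
O > P: both effects reinforce here, so O is clearly the higher of the two.
Tabulated electronegativity (Pauling): O 3.44, Al 1.61, P 2.19, Ca 1.00, Sb 2.05.
So from highest to lowest: O > P > Sb > Al > Ca.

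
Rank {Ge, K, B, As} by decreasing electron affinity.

B is in period 2, group 13; K is in period 4, group 1; Ge is in period 4, group 14; As is in period 4, group 15.
Electron affinity generally becomes more exothermic across a period toward the halogens and less exothermic down a group.
Neither a single period nor a single group — weigh both effects.
K > B: this pair runs against the simple trend — see the exception note.
As > K: both are in period 4; the period trend gives As the larger value.
Ge > As: this pair runs against the simple trend — see the exception note.
Note the exception: K has a higher electron affinity than B, contrary to the simple trend — B's ns²np¹ configuration gives only a small electron affinity — the sparsely filled np subshell binds an added electron weakly.
Note the exception: Ge has a higher electron affinity than As, contrary to the simple trend — adding an electron to As's half-filled 4p³ is unfavourable, so Ge (4p²) has the more exothermic EA.
Tabulated electron affinity (kJ/mol): B 27, K 48, Ge 119, As 78.
So from highest to lowest: Ge > As > K > B.

Ge > As > K > B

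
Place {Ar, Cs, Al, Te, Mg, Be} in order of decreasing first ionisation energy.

Ar > Be > Te > Mg > Al > Cs

Across a period the outer electron is held more tightly (higher IE₁); down a group it sits in a higher shell, more shielded, and comes off more easily.
Here both period and group differ, so the two effects have to be weighed against each other.
Al > Cs: both effects reinforce here, so Al is clearly the higher of the two.
Mg > Al: this pair runs against the simple trend — see the exception note.
Te > Mg: the two effects oppose for this pair; the across-period effect wins (869 vs 738 kJ/mol).
Be > Te: period and group pull opposite ways; the down-group shift dominates (900 vs 869 kJ/mol).
Ar > Be: period and group pull opposite ways; the across-period shift dominates (1521 vs 900 kJ/mol).
Note the exception: Mg has a higher first ionization energy than Al, contrary to the simple trend — Al's single 3p electron is easier to remove than one from Mg's filled 3s².
For reference (kJ/mol): Be 900, Mg 738, Al 578, Ar 1521, Te 869, Cs 376.
So from highest to lowest: Ar > Be > Te > Mg > Al > Cs.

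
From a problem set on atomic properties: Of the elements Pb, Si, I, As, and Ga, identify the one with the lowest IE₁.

Ga

Across a period the outer electron is held more tightly (higher IE₁); down a group it sits in a higher shell, more shielded, and comes off more easily.
Neither a single period nor a single group — weigh both effects.
Pb > Ga: period and group pull opposite ways; the across-period shift dominates (716 vs 579 kJ/mol).
Si > Pb: they share group 14; the group trend gives Si the larger value.
As > Si: period and group pull opposite ways; the across-period shift dominates (947 vs 786 kJ/mol).
I > As: the two effects oppose for this pair; the across-period effect wins (1008 vs 947 kJ/mol).
Tabulated first ionization energy (kJ/mol): Si 786, Ga 579, As 947, I 1008, Pb 716.
The lowest IE₁ among these belongs to Ga.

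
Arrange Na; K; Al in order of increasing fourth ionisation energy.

The fourth ionization energy removes an electron from the +3 ion. For each element: Na³⁺ is already 2 electrons into the core; K³⁺ is already 2 electrons into the core; Al³⁺ is the bare [Ne] core.
All of these are removing an electron from a noble-gas core or deeper; the smaller core (lower principal quantum number) is held far more tightly, and within a period the higher nuclear charge binds the same core more tightly.
Approximate IE_4 values (kJ/mol): Na 9543, K 5877, Al 11577.
So the fourth ionization energies run K < Na < Al.

K < Na < Al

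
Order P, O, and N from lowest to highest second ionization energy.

P < N < O

IE_2 is the cost of taking one more electron from the +1 cation: P⁺ still has 4 valence electrons; O⁺ still has 5 valence electrons; N⁺ still has 4 valence electrons.
All are still removing valence electrons, so compare the +1 ions as you would atoms: IE_2 generally rises across a period (higher Z_eff) and falls down a group (larger shell), subject to the usual subshell exceptions.
Valence configurations: P⁺ [Ne]3s²3p², O⁺ [He]2s²2p³, N⁺ [He]2s²2p².
The numbers (kJ/mol): P 1907, O 3388, N 2856.
Putting it together, IE_2: P < N < O.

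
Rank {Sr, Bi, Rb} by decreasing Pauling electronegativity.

Bi > Sr > Rb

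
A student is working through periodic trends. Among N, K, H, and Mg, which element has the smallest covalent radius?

H

H is in period 1, group 1; N is in period 2, group 15; Mg is in period 3, group 2; K is in period 4, group 1.
Across a period the added protons contract the valence shell; down a group each new principal shell makes the atom larger.
Neither a single period nor a single group — weigh both effects.
N > H: the two effects oppose for this pair; the down-group effect wins (71 vs 32 pm).
Mg > N: both effects reinforce here, so Mg is clearly the larger of the two.
K > Mg: both effects reinforce here, so K is clearly the larger of the two.
For reference (pm): H 32, N 71, Mg 139, K 196.
The smallest covalent radius among these belongs to H.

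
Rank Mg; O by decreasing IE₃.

Mg > O

Consider each +2 ion: Mg²⁺ is the bare [Ne] core; O²⁺ still has 4 valence electrons.
Pulling an electron out of a noble-gas core costs far more than removing a remaining valence electron, so Mg sits at the high end of IE_3.
Approximate IE_3 values (kJ/mol): Mg 7733, O 5300.
Putting it together, IE_3: O < Mg.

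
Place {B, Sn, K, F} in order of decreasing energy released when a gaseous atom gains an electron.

F, Sn, K, B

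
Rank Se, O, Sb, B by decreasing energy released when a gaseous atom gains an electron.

Se > O > Sb > B

Atoms with high Z_eff and room in the valence shell (especially the halogens) have the most exothermic electron affinities.
Neither a single period nor a single group — weigh both effects.
Sb > B: the two effects oppose for this pair; the across-period effect wins (103 vs 27 kJ/mol).
O > Sb: relative to Sb, both the across-period and down-group shifts push O's electron affinity up.
Se > O: this pair runs against the simple trend — see the exception note.
Note the exception: Se has a higher electron affinity than O, contrary to the simple trend — O's compact 2p subshell gives strong electron–electron repulsion on the added electron.
Tabulated electron affinity (kJ/mol): B 27, O 141, Se 195, Sb 103.
So from highest to lowest: Se > O > Sb > B.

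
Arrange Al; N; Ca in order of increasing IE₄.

The fourth ionization energy removes an electron from the +3 ion. For each element: Al³⁺ is the bare [Ne] core; N³⁺ still has 2 valence electrons; Ca³⁺ is already 1 electron into the core.
Usually core removal costs more than valence removal, but here the competition is close: a tightly held n=2 valence electron can cost more to remove than an n=3 core electron, so the actual values have to decide it.
Approximate IE_4 values (kJ/mol): Al 11577, N 7475, Ca 6491.
Overall IE_4 order: Ca < N < Al.

Ca < N < Al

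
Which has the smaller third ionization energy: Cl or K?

Cl

Consider each +2 ion: Cl²⁺ still has 5 valence electrons; K²⁺ is already 1 electron into the core.
Pulling an electron out of a noble-gas core costs far more than removing a remaining valence electron, so K sits at the high end of IE_3.
The numbers (kJ/mol): Cl 3822, K 4420.
Hence IE_3: Cl < K.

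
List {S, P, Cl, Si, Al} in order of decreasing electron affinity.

Cl > S > Si > P > Al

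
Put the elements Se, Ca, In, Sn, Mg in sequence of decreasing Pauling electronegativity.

Se, Sn, In, Mg, Ca

Mg is in period 3, group 2; Ca is in period 4, group 2; Se is in period 4, group 16; In is in period 5, group 13; Sn is in period 5, group 14.
Smaller atoms with higher effective nuclear charge are more electronegative.
Here both period and group differ, so the two effects have to be weighed against each other.
Mg > Ca: Mg sits above Ca in group 2, so the down-group effect alone puts Mg higher.
In > Mg: period and group pull opposite ways; the across-period shift dominates (1.78 vs 1.31).
Sn > In: both are in period 5; the period trend gives Sn the larger value.
Se > Sn: both effects reinforce here, so Se is clearly the higher of the two.
Tabulated electronegativity (Pauling): Mg 1.31, Ca 1.00, Se 2.55, In 1.78, Sn 1.96.
So from highest to lowest: Se > Sn > In > Mg > Ca.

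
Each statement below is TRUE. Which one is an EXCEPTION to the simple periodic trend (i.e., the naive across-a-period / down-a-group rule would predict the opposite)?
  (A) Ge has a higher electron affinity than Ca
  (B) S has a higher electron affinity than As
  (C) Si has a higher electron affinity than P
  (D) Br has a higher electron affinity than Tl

(C)

The general trend: electron affinity increases across a period and decreases down a group.
(A) Ge (period 4, group 14) vs Ca (period 4, group 2): the stated order agrees with the simple trend.
(B) S (period 3, group 16) vs As (period 4, group 15): the stated order agrees with the simple trend.
(C) Si (period 3, group 14) vs P (period 3, group 15): the stated order contradicts the simple trend.
(D) Br (period 4, group 17) vs Tl (period 6, group 13): the stated order agrees with the simple trend.
The exception is (C): adding an electron to P's half-filled 3p³ is unfavourable, so Si (3p²) has the more exothermic EA.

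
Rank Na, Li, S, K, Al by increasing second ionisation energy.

Al < S < K < Na < Li

IE_2 is the cost of taking one more electron from the +1 cation: Na⁺ is the bare [Ne] core; Li⁺ is the bare [He] core; S⁺ still has 5 valence electrons; K⁺ is the bare [Ar] core; Al⁺ still has 2 valence electrons.
Pulling an electron out of a noble-gas core costs far more than removing a remaining valence electron, so K, Na and Li sit at the high end of IE_2.
Valence configurations: S⁺ [Ne]3s²3p³, Al⁺ [Ne]3s².
The numbers (kJ/mol): Na 4562, Li 7298, S 2252, K 3052, Al 1817.
Overall IE_2 order: Al < S < K < Na < Li.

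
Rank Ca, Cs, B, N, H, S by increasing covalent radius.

H < N < B < S < Ca < Cs

H is in period 1, group 1; B is in period 2, group 13; N is in period 2, group 15; S is in period 3, group 16; Ca is in period 4, group 2; Cs is in period 6, group 1.
Moving right in a period, electrons are added to the same shell under a stronger nuclear pull, so atoms get smaller; moving down, a new shell is opened and atoms get larger.
Here both period and group differ, so the two effects have to be weighed against each other.
N > H: period and group pull opposite ways; the down-group shift dominates (71 vs 32 pm).
B > N: B lies to the left of N in period 2, so the across-period effect alone puts B larger.
S > B: the two effects oppose for this pair; the down-group effect wins (103 vs 85 pm).
Ca > S: relative to S, both the across-period and down-group shifts push Ca's atomic radius up.
Cs > Ca: both effects reinforce here, so Cs is clearly the larger of the two.
For reference (pm): H 32, B 85, N 71, S 103, Ca 171, Cs 232.
So from smallest to largest: H < N < B < S < Ca < Cs.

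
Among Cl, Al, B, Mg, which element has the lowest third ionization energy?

After 2 electrons have been removed, what remains? Cl²⁺ still has 5 valence electrons; Al²⁺ still has 1 valence electron; B²⁺ still has 1 valence electron; Mg²⁺ is the bare [Ne] core.
Core electrons are held far more tightly than valence electrons, so Mg tops the IE_3 order.
Valence configurations: Cl²⁺ [Ne]3s²3p³, Al²⁺ [Ne]3s¹, B²⁺ [He]2s¹.
Tabulated IE_3 (kJ/mol): Cl 3822, Al 2745, B 3660, Mg 7733.
Overall IE_3 order: Al < B < Cl < Mg.

Al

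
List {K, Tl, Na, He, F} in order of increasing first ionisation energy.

He is in period 1, group 18; F is in period 2, group 17; Na is in period 3, group 1; K is in period 4, group 1; Tl is in period 6, group 13.
IE₁ increases left→right with effective nuclear charge and decreases top→bottom as the valence shell moves farther out.
Neither a single period nor a single group — weigh both effects.
Na > K: Na sits above K in group 1, so the down-group effect alone puts Na higher.
Tl > Na: the two effects oppose for this pair; the across-period effect wins (589 vs 496 kJ/mol).
F > Tl: both effects reinforce here, so F is clearly the higher of the two.
He > F: relative to F, both the across-period and down-group shifts push He's first ionization energy up.
Tabulated first ionization energy (kJ/mol): He 2372, F 1681, Na 496, K 419, Tl 589.
So from lowest to highest: K < Na < Tl < F < He.

K, Na, Tl, F, He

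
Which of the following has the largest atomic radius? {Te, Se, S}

Atomic radius shrinks across a period as nuclear charge pulls the same shell inward, and grows down a group as new shells are added.
All are in group 16, so atomic radius increases down the group.
The largest atomic radius among these belongs to Te.

Te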